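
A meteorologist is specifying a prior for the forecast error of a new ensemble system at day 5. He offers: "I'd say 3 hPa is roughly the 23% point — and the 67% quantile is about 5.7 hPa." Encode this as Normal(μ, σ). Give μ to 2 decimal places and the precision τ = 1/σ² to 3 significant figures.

For Normal(μ,σ), the p-quantile is μ + z_p·σ. Here z_{0.23} = -0.7388, z_{0.67} = 0.4399.
So 3 = μ − 0.7388σ and 5.7 = μ + 0.4399σ.
Subtracting: σ = (5.7 − 3)/(0.4399 − (-0.7388)) = 2.29.
Then μ = 3 − (-0.7388)·2.29 = 4.69.
Precision τ = 1/σ² = 1/2.291² = 0.191.

μ = 4.69, τ = 0.191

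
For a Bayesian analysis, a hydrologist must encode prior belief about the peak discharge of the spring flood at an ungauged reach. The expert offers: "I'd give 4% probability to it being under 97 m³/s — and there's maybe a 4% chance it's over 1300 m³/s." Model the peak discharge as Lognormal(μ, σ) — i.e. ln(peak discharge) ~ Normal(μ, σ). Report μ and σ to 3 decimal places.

If T ~ Lognormal(μ,σ) then ln T ~ Normal(μ,σ), so the p-quantile of ln T is μ + z_p·σ.
ln(97) = 4.575 and ln(1300) = 7.17; z_{0.04} = -1.751, z_{0.96} = 1.751.
σ = (7.17 − 4.575)/(1.751 − (-1.751)) = 0.741.
μ = 4.575 − (-1.751)·0.741 = 5.872.

μ ≈ 5.872, σ ≈ 0.741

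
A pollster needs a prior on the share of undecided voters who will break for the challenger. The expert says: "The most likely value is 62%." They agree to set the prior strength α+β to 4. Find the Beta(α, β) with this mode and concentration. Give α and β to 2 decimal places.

α = 2.24, β = 1.76

For α,β > 1 the Beta mode is (α−1)/(α+β−2). With α+β = 4, the mode is (α−1)/2.
Set (α−1)/2 = 0.62 → α = 1 + 0.62·2 = 2.24.
β = 4 − α = 1.76.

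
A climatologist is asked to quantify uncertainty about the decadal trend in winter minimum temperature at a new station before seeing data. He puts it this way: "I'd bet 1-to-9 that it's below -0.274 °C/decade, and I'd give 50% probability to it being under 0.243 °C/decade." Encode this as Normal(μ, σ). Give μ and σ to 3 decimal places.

μ = 0.243, σ = 0.403

The p-quantile of Normal(μ,σ) is μ + z_p·σ, with z_{0.1} = -1.282 and z_{0.5} = 0.
Eliminate σ: μ = (z₂·x₁ − z₁·x₂)/(z₂ − z₁) = (0·-0.274 − (-1.282)·0.243)/1.282 = 0.243.
Then σ = (x₂ − x₁)/(z₂ − z₁) = (0.243 − -0.274)/1.282 = 0.403.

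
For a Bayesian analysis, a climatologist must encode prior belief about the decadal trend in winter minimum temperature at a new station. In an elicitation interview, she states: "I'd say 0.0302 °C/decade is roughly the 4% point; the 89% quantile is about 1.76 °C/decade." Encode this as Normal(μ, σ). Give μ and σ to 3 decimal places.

The p-quantile of Normal(μ,σ) is μ + z_p·σ, with z_{0.04} = -1.751 and z_{0.89} = 1.227.
Eliminate σ: μ = (z₂·x₁ − z₁·x₂)/(z₂ − z₁) = (1.227·0.0302 − (-1.751)·1.76)/2.977 = 1.047.
Then σ = (x₂ − x₁)/(z₂ − z₁) = (1.76 − 0.0302)/2.977 = 0.581.

μ = 1.047, σ = 0.581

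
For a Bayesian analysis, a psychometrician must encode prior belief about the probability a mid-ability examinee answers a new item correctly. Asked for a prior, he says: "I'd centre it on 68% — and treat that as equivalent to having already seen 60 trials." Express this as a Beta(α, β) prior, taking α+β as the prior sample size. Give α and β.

α = 40.8, β = 19.2

Under the effective-sample-size interpretation, Beta(α, β) has prior mean α/(α+β) and prior sample size α+β.
So α+β = 60 and α/(α+β) = 0.68, giving α = 0.68·60 = 40.8 and β = 60 − 40.8 = 19.2.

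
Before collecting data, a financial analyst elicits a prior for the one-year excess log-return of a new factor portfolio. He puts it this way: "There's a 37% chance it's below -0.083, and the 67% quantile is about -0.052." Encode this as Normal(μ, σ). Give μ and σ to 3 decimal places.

For Normal(μ,σ), the p-quantile is μ + z_p·σ. Here z_{0.37} = -0.3319, z_{0.67} = 0.4399.
So -0.083 = μ − 0.3319σ and -0.052 = μ + 0.4399σ.
Subtracting: σ = (-0.052 − -0.083)/(0.4399 − (-0.3319)) = 0.040.
Then μ = -0.083 − (-0.3319)·0.040 = -0.070.

μ = -0.070, σ = 0.040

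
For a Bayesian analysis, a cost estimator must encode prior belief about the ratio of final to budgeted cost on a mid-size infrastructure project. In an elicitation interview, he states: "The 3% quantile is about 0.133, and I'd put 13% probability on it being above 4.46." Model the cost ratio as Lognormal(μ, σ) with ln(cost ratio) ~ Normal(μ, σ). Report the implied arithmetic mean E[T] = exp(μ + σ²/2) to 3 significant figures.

If T ~ Lognormal(μ,σ) then ln T ~ Normal(μ,σ), so the p-quantile of ln T is μ + z_p·σ.
ln(0.133) = -2.017 and ln(4.46) = 1.495; z_{0.03} = -1.881, z_{0.87} = 1.126.
σ = (1.495 − -2.017)/(1.126 − (-1.881)) = 1.168.
μ = -2.017 − (-1.881)·1.168 = 0.179.
E[T] = exp(μ + σ²/2) = exp(0.179 + 0.6822) = 2.37.

E[T] ≈ 2.37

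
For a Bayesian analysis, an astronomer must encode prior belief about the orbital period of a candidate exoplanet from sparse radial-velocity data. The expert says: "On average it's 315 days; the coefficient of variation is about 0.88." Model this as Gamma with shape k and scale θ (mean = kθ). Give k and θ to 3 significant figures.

For Gamma(k, scale θ): mean = kθ, variance = kθ², so CV = 1/√k.
CV = 0.88, hence k = 1/CV² = 1.29.
Then θ = mean/k = 315/1.29 = 244.

k ≈ 1.29, θ ≈ 244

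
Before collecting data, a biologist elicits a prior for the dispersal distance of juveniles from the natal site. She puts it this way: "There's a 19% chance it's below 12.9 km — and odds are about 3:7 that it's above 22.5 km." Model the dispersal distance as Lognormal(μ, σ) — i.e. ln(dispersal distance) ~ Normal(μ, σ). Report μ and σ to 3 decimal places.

If T ~ Lognormal(μ,σ) then ln T ~ Normal(μ,σ), so the p-quantile of ln T is μ + z_p·σ.
ln(12.9) = 2.557 and ln(22.5) = 3.114; z_{0.19} = -0.8779, z_{0.7} = 0.5244.
σ = (3.114 − 2.557)/(0.5244 − (-0.8779)) = 0.397.
μ = 2.557 − (-0.8779)·0.397 = 2.905.

μ ≈ 2.905, σ ≈ 0.397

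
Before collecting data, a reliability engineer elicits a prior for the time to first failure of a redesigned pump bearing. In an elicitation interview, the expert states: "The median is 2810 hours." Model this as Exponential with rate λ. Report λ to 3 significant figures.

Exponential median = ln 2 / λ, so λ = ln 2 / 2810.0 = 0.000247.

λ ≈ 0.000247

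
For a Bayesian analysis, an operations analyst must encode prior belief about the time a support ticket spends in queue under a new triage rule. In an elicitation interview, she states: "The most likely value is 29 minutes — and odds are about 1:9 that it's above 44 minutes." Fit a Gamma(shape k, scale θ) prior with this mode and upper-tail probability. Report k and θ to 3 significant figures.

k ≈ 11.7, θ ≈ 2.7

Gamma(k,θ) with k>1 has mode (k−1)θ, so θ = 29/(k−1).
Need P(X < 44) = 0.9 with θ tied to k this way. Start at k = 2, θ = 29: P(X<44) ≈ 0.448.
Too low — raise k to concentrate. Iterating converges to k ≈ 11.7.
Then θ = 29/(11.7−1) ≈ 2.7.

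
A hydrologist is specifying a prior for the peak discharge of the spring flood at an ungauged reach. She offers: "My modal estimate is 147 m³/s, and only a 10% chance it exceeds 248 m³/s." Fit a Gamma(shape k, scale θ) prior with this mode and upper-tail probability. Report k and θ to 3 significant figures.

k ≈ 7.92, θ ≈ 21.3

Gamma(k,θ) with k>1 has mode (k−1)θ, so θ = 147/(k−1).
Need P(X < 248) = 0.9 with θ tied to k this way. Start at k = 2, θ = 147: P(X<248) ≈ 0.503.
Too low — raise k to concentrate. Iterating converges to k ≈ 7.92.
Then θ = 147/(7.92−1) ≈ 21.3.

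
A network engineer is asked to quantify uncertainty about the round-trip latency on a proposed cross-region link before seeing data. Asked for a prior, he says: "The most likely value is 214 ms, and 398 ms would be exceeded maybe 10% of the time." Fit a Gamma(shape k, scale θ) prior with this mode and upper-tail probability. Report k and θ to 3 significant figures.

k ≈ 5.96, θ ≈ 43.2

Gamma(k,θ) with k>1 has mode (k−1)θ, so θ = 214/(k−1).
Need P(X < 398) = 0.9 with θ tied to k this way. Start at k = 2, θ = 214: P(X<398) ≈ 0.555.
Too low — raise k to concentrate. Iterating converges to k ≈ 5.96.
Then θ = 214/(5.96−1) ≈ 43.2.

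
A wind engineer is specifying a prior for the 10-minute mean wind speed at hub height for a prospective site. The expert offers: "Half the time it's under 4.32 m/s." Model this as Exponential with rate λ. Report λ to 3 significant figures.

Exponential median = ln 2 / λ, so λ = ln 2 / 4.32 = 0.16.

λ ≈ 0.16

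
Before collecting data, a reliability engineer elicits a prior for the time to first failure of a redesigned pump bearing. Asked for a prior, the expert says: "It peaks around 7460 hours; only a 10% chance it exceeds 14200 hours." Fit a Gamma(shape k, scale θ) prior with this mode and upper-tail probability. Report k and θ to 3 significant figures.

Gamma(k,θ) with k>1 has mode (k−1)θ, so θ = 7460/(k−1).
Need P(X < 14200) = 0.9 with θ tied to k this way. Start at k = 2, θ = 7460: P(X<14200) ≈ 0.567.
Too low — raise k to concentrate. Iterating converges to k ≈ 5.62.
Then θ = 7460/(5.62−1) ≈ 1620.

k ≈ 5.62, θ ≈ 1620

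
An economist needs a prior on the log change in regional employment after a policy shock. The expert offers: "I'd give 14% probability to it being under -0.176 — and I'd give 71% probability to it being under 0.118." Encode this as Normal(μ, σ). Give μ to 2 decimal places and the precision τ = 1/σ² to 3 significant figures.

The p-quantile of Normal(μ,σ) is μ + z_p·σ, with z_{0.14} = -1.08 and z_{0.71} = 0.5534.
Eliminate σ: μ = (z₂·x₁ − z₁·x₂)/(z₂ − z₁) = (0.5534·-0.176 − (-1.08)·0.118)/1.634 = 0.02.
Then σ = (x₂ − x₁)/(z₂ − z₁) = (0.118 − -0.176)/1.634 = 0.18.
Precision τ = 1/σ² = 1/0.18² = 30.9.

μ = 0.02, τ = 30.9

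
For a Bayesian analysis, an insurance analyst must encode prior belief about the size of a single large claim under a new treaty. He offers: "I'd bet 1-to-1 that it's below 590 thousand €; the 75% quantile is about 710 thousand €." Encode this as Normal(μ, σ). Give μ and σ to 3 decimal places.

μ = 590.000, σ = 177.912

The p-quantile of Normal(μ,σ) is μ + z_p·σ, with z_{0.5} = 0 and z_{0.75} = 0.6745.
Eliminate σ: μ = (z₂·x₁ − z₁·x₂)/(z₂ − z₁) = (0.6745·590 − (0)·710)/0.6745 = 590.000.
Then σ = (x₂ − x₁)/(z₂ − z₁) = (710 − 590)/0.6745 = 177.912.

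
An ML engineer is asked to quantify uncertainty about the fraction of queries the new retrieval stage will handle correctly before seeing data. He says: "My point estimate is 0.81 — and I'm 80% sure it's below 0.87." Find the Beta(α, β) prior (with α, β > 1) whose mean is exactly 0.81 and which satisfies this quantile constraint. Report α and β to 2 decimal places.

α ≈ 25.46, β ≈ 5.97

With mean 0.81 fixed, write α = 0.81s, β = 0.19s where s = α+β.
Need P(θ < 0.87) = 0.8 under Beta(0.81s, 0.19s). Normal approximation: (q−m)/√(m(1−m)/s) ≈ z_{0.8} = 0.842, so s ≈ 0.81·0.19·(0.842)²/(0.87−0.81)² = 30.3.
At s = 30.3: P(θ<0.87) ≈ 0.795. Adjusting to match 0.8 gives s ≈ 31.43.
So α = 0.81·31.43 ≈ 25.46, β = 0.19·31.43 ≈ 5.97.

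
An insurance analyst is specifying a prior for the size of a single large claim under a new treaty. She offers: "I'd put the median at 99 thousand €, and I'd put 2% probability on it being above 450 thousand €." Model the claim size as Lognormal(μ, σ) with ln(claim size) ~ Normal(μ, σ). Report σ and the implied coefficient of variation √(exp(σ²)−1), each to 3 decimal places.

If T ~ Lognormal(μ,σ) then ln T ~ Normal(μ,σ), so the p-quantile of ln T is μ + z_p·σ.
ln(99) = 4.595 and ln(450) = 6.109; z_{0.5} = 0, z_{0.98} = 2.054.
σ = (6.109 − 4.595)/(2.054 − (0)) = 0.737.
μ = 4.595 − (0)·0.737 = 4.595.
CV = √(exp(σ²)−1) = √(exp(0.5435)−1) = 0.850.

σ ≈ 0.737, CV ≈ 0.850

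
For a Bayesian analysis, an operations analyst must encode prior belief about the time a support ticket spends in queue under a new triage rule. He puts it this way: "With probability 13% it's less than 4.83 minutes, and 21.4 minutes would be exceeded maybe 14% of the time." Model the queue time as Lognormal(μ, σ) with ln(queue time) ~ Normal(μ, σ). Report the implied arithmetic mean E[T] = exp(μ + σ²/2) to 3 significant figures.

E[T] ≈ 13 minutes

If T ~ Lognormal(μ,σ) then ln T ~ Normal(μ,σ), so the p-quantile of ln T is μ + z_p·σ.
ln(4.83) = 1.575 and ln(21.4) = 3.063; z_{0.13} = -1.126, z_{0.86} = 1.08.
σ = (3.063 − 1.575)/(1.08 − (-1.126)) = 0.675.
μ = 1.575 − (-1.126)·0.675 = 2.335.
E[T] = exp(μ + σ²/2) = exp(2.335 + 0.2275) = 13 minutes.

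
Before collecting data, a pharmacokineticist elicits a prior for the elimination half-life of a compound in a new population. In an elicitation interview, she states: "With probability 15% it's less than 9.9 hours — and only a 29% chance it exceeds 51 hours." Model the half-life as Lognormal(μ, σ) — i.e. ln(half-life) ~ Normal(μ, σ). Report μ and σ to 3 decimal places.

μ ≈ 3.361, σ ≈ 1.031

If T ~ Lognormal(μ,σ) then ln T ~ Normal(μ,σ), so the p-quantile of ln T is μ + z_p·σ.
ln(9.9) = 2.293 and ln(51) = 3.932; z_{0.15} = -1.036, z_{0.71} = 0.5534.
σ = (3.932 − 2.293)/(0.5534 − (-1.036)) = 1.031.
μ = 2.293 − (-1.036)·1.031 = 3.361.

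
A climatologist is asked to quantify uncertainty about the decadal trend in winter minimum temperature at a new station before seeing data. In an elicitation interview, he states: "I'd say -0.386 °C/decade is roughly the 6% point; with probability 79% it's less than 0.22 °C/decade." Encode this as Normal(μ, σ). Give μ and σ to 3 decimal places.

For Normal(μ,σ), the p-quantile is μ + z_p·σ. Here z_{0.06} = -1.555, z_{0.79} = 0.8064.
So -0.386 = μ − 1.555σ and 0.22 = μ + 0.8064σ.
Subtracting: σ = (0.22 − -0.386)/(0.8064 − (-1.555)) = 0.257.
Then μ = -0.386 − (-1.555)·0.257 = 0.013.

μ = 0.013, σ = 0.257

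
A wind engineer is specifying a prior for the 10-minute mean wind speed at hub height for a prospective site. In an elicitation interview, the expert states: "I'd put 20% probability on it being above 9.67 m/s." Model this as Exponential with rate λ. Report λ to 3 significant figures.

λ ≈ 0.166

P(T > 9.67) = e^(−λ·9.67) = 0.2, so λ = −ln(0.2)/9.67 = 0.166.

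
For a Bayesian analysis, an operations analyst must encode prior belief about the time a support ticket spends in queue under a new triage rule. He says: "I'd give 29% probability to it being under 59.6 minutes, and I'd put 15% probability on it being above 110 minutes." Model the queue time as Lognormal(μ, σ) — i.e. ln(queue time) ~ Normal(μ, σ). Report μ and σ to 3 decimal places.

If T ~ Lognormal(μ,σ) then ln T ~ Normal(μ,σ), so the p-quantile of ln T is μ + z_p·σ.
ln(59.6) = 4.088 and ln(110) = 4.7; z_{0.29} = -0.5534, z_{0.85} = 1.036.
σ = (4.7 − 4.088)/(1.036 − (-0.5534)) = 0.385.
μ = 4.088 − (-0.5534)·0.385 = 4.301.

μ ≈ 4.301, σ ≈ 0.385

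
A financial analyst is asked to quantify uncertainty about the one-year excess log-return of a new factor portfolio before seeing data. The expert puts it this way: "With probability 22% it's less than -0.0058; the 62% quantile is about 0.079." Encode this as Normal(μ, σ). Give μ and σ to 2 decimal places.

For Normal(μ,σ), the p-quantile is μ + z_p·σ. Here z_{0.22} = -0.7722, z_{0.62} = 0.3055.
So -0.0058 = μ − 0.7722σ and 0.079 = μ + 0.3055σ.
Subtracting: σ = (0.079 − -0.0058)/(0.3055 − (-0.7722)) = 0.08.
Then μ = -0.0058 − (-0.7722)·0.08 = 0.05.

μ = 0.05, σ = 0.08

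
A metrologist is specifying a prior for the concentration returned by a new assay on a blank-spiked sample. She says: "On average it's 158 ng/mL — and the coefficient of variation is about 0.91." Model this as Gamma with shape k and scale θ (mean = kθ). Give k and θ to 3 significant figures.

For Gamma(k, scale θ): mean = kθ, variance = kθ², so CV = 1/√k.
CV = 0.91, hence k = 1/CV² = 1.21.
Then θ = mean/k = 158/1.21 = 131.

k ≈ 1.21, θ ≈ 131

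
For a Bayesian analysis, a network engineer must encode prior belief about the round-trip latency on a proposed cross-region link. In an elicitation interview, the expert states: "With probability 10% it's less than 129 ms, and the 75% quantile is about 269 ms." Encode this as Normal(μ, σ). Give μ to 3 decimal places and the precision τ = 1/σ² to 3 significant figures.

The p-quantile of Normal(μ,σ) is μ + z_p·σ, with z_{0.1} = -1.282 and z_{0.75} = 0.6745.
Eliminate σ: μ = (z₂·x₁ − z₁·x₂)/(z₂ − z₁) = (0.6745·129 − (-1.282)·269)/1.956 = 220.725.
Then σ = (x₂ − x₁)/(z₂ − z₁) = (269 − 129)/1.956 = 71.573.
Precision τ = 1/σ² = 1/71.57² = 0.000195.

μ = 220.725, τ = 0.000195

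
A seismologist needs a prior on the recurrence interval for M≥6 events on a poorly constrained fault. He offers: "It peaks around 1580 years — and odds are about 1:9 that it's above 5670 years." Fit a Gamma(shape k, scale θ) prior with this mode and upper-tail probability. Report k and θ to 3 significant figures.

Gamma(k,θ) with k>1 has mode (k−1)θ, so θ = 1580/(k−1).
Need P(X < 5670) = 0.9 with θ tied to k this way. Start at k = 2, θ = 1580: P(X<5670) ≈ 0.873.
Too low — raise k to concentrate. Iterating converges to k ≈ 2.14.
Then θ = 1580/(2.14−1) ≈ 1380.

k ≈ 2.14, θ ≈ 1380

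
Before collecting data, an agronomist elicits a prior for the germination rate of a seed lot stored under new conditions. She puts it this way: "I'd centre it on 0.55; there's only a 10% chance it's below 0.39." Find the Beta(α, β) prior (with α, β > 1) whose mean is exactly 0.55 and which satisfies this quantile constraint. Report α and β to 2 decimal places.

With mean 0.55 fixed, write α = 0.55s, β = 0.45s where s = α+β.
Need P(θ < 0.39) = 0.1 under Beta(0.55s, 0.45s). Normal approximation: (q−m)/√(m(1−m)/s) ≈ z_{0.1} = -1.28, so s ≈ 0.55·0.45·(-1.28)²/(0.39−0.55)² = 15.9.
At s = 15.9: P(θ<0.39) ≈ 0.100. Adjusting to match 0.1 gives s ≈ 15.82.
So α = 0.55·15.82 ≈ 8.70, β = 0.45·15.82 ≈ 7.12.

α ≈ 8.70, β ≈ 7.12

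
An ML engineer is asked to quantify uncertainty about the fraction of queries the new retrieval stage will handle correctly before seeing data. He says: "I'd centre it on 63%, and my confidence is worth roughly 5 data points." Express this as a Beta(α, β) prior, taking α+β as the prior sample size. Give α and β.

Under the effective-sample-size interpretation, Beta(α, β) has prior mean α/(α+β) and prior sample size α+β.
So α+β = 5 and α/(α+β) = 0.63, giving α = 0.63·5 = 3.15 and β = 5 − 3.15 = 1.85.

α = 3.15, β = 1.85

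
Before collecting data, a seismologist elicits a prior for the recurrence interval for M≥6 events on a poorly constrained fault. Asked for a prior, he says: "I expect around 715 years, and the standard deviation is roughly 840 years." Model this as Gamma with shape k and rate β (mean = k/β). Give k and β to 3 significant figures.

For Gamma(k, rate β): mean = k/β, variance = k/β², so CV = 1/√k.
CV = SD/mean = 840/715 = 1.175, hence k = 1/CV² = 0.725.
Then β = k/mean = 0.725/715 = 0.00101.

k ≈ 0.725, β ≈ 0.00101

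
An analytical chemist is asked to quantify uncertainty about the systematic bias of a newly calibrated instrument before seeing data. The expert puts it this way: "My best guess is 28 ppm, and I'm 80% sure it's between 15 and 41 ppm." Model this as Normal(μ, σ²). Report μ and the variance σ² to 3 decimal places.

μ = 28.000, σ² = 102.900

A symmetric 80% interval runs μ ± z·σ with z = 1.282.
Half-width = 13, so σ = 13/1.282 = 10.1440 and σ² = 102.900.
μ is the stated best guess, 28.000.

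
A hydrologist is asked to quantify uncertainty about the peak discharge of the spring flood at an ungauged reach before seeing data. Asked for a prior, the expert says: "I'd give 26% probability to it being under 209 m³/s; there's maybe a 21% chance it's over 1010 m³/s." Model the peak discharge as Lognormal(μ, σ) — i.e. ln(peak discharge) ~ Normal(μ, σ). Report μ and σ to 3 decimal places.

μ ≈ 6.041, σ ≈ 1.087

If T ~ Lognormal(μ,σ) then ln T ~ Normal(μ,σ), so the p-quantile of ln T is μ + z_p·σ.
ln(209) = 5.342 and ln(1010) = 6.918; z_{0.26} = -0.6433, z_{0.79} = 0.8064.
σ = (6.918 − 5.342)/(0.8064 − (-0.6433)) = 1.087.
μ = 5.342 − (-0.6433)·1.087 = 6.041.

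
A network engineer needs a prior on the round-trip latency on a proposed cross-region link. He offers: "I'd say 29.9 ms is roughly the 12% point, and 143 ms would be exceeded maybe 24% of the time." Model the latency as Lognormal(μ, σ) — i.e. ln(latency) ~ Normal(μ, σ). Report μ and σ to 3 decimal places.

If T ~ Lognormal(μ,σ) then ln T ~ Normal(μ,σ), so the p-quantile of ln T is μ + z_p·σ.
ln(29.9) = 3.398 and ln(143) = 4.963; z_{0.12} = -1.175, z_{0.76} = 0.7063.
σ = (4.963 − 3.398)/(0.7063 − (-1.175)) = 0.832.
μ = 3.398 − (-1.175)·0.832 = 4.375.

μ ≈ 4.375, σ ≈ 0.832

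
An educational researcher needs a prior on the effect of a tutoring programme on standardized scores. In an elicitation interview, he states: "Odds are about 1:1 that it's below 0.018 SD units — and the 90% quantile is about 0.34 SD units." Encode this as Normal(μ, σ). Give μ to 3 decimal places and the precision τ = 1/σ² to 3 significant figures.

For Normal(μ,σ), the p-quantile is μ + z_p·σ. Here z_{0.5} = 0, z_{0.9} = 1.282.
So 0.018 = μ + 0σ and 0.34 = μ + 1.282σ.
Subtracting: σ = (0.34 − 0.018)/(1.282 − (0)) = 0.251.
Then μ = 0.018 − (0)·0.251 = 0.018.
Precision τ = 1/σ² = 1/0.2513² = 15.8.

μ = 0.018, τ = 15.8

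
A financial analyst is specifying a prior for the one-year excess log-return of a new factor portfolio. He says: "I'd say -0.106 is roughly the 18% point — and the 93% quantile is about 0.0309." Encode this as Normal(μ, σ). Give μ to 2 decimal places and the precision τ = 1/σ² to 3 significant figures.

The p-quantile of Normal(μ,σ) is μ + z_p·σ, with z_{0.18} = -0.9154 and z_{0.93} = 1.476.
Eliminate σ: μ = (z₂·x₁ − z₁·x₂)/(z₂ − z₁) = (1.476·-0.106 − (-0.9154)·0.0309)/2.391 = -0.05.
Then σ = (x₂ − x₁)/(z₂ − z₁) = (0.0309 − -0.106)/2.391 = 0.06.
Precision τ = 1/σ² = 1/0.05725² = 305.

μ = -0.05, τ = 305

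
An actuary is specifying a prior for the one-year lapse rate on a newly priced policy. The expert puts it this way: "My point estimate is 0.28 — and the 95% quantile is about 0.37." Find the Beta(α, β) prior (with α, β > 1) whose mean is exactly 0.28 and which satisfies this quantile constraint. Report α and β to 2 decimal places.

With mean 0.28 fixed, write α = 0.28s, β = 0.72s where s = α+β.
Need P(θ < 0.37) = 0.95 under Beta(0.28s, 0.72s). Normal approximation: (q−m)/√(m(1−m)/s) ≈ z_{0.95} = 1.64, so s ≈ 0.28·0.72·(1.64)²/(0.37−0.28)² = 67.3.
At s = 67.3: P(θ<0.37) ≈ 0.945. Adjusting to match 0.95 gives s ≈ 71.81.
So α = 0.28·71.81 ≈ 20.11, β = 0.72·71.81 ≈ 51.71.

α ≈ 20.11, β ≈ 51.71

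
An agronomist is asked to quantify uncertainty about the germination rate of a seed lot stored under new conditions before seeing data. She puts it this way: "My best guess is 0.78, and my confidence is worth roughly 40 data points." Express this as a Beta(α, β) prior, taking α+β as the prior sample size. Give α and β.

α = 31.2, β = 8.8

Under the effective-sample-size interpretation, Beta(α, β) has prior mean α/(α+β) and prior sample size α+β.
So α+β = 40 and α/(α+β) = 0.78, giving α = 0.78·40 = 31.2 and β = 40 − 31.2 = 8.8.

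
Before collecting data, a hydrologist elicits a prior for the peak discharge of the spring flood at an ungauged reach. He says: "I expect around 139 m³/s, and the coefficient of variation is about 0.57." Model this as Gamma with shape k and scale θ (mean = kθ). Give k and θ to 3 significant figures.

k ≈ 3.08, θ ≈ 45.2

For Gamma(k, scale θ): mean = kθ, variance = kθ², so CV = 1/√k.
CV = 0.57, hence k = 1/CV² = 3.08.
Then θ = mean/k = 139/3.08 = 45.2.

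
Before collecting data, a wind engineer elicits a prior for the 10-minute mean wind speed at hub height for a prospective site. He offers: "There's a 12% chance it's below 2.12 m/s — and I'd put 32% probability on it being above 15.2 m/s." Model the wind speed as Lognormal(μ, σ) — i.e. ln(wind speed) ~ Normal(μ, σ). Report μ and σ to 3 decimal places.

If T ~ Lognormal(μ,σ) then ln T ~ Normal(μ,σ), so the p-quantile of ln T is μ + z_p·σ.
ln(2.12) = 0.7514 and ln(15.2) = 2.721; z_{0.12} = -1.175, z_{0.68} = 0.4677.
σ = (2.721 − 0.7514)/(0.4677 − (-1.175)) = 1.199.
μ = 0.7514 − (-1.175)·1.199 = 2.160.

μ ≈ 2.160, σ ≈ 1.199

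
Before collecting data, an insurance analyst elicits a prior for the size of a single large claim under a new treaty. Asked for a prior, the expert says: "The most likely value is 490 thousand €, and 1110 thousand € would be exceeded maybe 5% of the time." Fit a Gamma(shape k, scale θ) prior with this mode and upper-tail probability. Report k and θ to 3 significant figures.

Gamma(k,θ) with k>1 has mode (k−1)θ, so θ = 490/(k−1).
Need P(X < 1110) = 0.95 with θ tied to k this way. Start at k = 2, θ = 490: P(X<1110) ≈ 0.661.
Too low — raise k to concentrate. Iterating converges to k ≈ 5.1.
Then θ = 490/(5.1−1) ≈ 119.

k ≈ 5.1, θ ≈ 119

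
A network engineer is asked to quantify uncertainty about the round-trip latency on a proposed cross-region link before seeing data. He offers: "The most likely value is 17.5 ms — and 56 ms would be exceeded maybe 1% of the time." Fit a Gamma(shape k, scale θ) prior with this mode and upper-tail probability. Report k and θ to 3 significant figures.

k ≈ 4.28, θ ≈ 5.34

Gamma(k,θ) with k>1 has mode (k−1)θ, so θ = 17.5/(k−1).
Need P(X < 56) = 0.99 with θ tied to k this way. Start at k = 2, θ = 17.5: P(X<56) ≈ 0.829.
Too low — raise k to concentrate. Iterating converges to k ≈ 4.28.
Then θ = 17.5/(4.28−1) ≈ 5.34.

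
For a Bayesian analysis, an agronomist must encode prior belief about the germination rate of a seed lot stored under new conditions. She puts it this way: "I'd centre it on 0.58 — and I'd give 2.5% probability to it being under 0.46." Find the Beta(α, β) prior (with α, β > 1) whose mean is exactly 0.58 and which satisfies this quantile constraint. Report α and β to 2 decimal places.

α ≈ 38.33, β ≈ 27.75

With mean 0.58 fixed, write α = 0.58s, β = 0.42s where s = α+β.
Need P(θ < 0.46) = 0.025 under Beta(0.58s, 0.42s). Normal approximation: (q−m)/√(m(1−m)/s) ≈ z_{0.025} = -1.96, so s ≈ 0.58·0.42·(-1.96)²/(0.46−0.58)² = 65.0.
At s = 65.0: P(θ<0.46) ≈ 0.026. Adjusting to match 0.025 gives s ≈ 66.08.
So α = 0.58·66.08 ≈ 38.33, β = 0.42·66.08 ≈ 27.75.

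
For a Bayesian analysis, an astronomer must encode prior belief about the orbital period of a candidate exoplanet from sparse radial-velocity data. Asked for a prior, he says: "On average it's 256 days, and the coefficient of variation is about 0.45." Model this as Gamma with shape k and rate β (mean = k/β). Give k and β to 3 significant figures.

For Gamma(k, rate β): mean = k/β, variance = k/β², so CV = 1/√k.
CV = 0.45, hence k = 1/CV² = 4.94.
Then β = k/mean = 4.94/256 = 0.0193.

k ≈ 4.94, β ≈ 0.0193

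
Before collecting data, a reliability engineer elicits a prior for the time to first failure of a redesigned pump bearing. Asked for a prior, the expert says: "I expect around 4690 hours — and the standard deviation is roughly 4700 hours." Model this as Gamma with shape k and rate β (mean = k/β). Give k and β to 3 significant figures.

For Gamma(k, rate β): mean = k/β, variance = k/β², so CV = 1/√k.
CV = SD/mean = 4700/4690 = 1.002, hence k = 1/CV² = 0.996.
Then β = k/mean = 0.996/4690 = 0.000212.

k ≈ 0.996, β ≈ 0.000212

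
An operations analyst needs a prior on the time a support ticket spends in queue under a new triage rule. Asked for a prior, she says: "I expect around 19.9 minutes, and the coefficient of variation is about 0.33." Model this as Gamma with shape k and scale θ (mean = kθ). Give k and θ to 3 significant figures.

For Gamma(k, scale θ): mean = kθ, variance = kθ², so CV = 1/√k.
CV = 0.33, hence k = 1/CV² = 9.18.
Then θ = mean/k = 19.9/9.18 = 2.17.

k ≈ 9.18, θ ≈ 2.17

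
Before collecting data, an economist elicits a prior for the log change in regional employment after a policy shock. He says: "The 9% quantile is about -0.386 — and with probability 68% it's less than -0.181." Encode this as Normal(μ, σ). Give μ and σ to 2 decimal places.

μ = -0.23, σ = 0.11

For Normal(μ,σ), the p-quantile is μ + z_p·σ. Here z_{0.09} = -1.341, z_{0.68} = 0.4677.
So -0.386 = μ − 1.341σ and -0.181 = μ + 0.4677σ.
Subtracting: σ = (-0.181 − -0.386)/(0.4677 − (-1.341)) = 0.11.
Then μ = -0.386 − (-1.341)·0.11 = -0.23.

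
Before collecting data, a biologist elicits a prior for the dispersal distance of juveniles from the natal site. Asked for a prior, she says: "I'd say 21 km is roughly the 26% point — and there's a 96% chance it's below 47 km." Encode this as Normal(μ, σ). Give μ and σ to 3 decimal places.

For Normal(μ,σ), the p-quantile is μ + z_p·σ. Here z_{0.26} = -0.6433, z_{0.96} = 1.751.
So 21 = μ − 0.6433σ and 47 = μ + 1.751σ.
Subtracting: σ = (47 − 21)/(1.751 − (-0.6433)) = 10.860.
Then μ = 21 − (-0.6433)·10.860 = 27.987.

μ = 27.987, σ = 10.860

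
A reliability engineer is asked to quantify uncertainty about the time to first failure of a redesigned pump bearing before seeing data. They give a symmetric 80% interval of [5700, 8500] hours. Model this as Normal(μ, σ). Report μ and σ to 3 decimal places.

A symmetric 80% interval runs μ ± z·σ with z = 1.282.
Half-width = 1400, so σ = 1400/1.282 = 1092.426.
μ is the interval midpoint, 7100.000.

μ = 7100.000, σ = 1092.426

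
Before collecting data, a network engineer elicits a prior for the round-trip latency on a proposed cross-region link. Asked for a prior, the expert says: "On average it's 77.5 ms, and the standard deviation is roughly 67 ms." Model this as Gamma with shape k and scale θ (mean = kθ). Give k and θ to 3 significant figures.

For Gamma(k, scale θ): mean = kθ, variance = kθ², so CV = 1/√k.
CV = SD/mean = 67/77.5 = 0.8645, hence k = 1/CV² = 1.34.
Then θ = mean/k = 77.5/1.34 = 57.9.

k ≈ 1.34, θ ≈ 57.9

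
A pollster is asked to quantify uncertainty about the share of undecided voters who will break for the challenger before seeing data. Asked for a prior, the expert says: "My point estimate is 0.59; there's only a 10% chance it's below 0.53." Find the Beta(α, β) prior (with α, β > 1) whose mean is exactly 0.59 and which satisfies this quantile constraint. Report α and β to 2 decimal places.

With mean 0.59 fixed, write α = 0.59s, β = 0.41s where s = α+β.
Need P(θ < 0.53) = 0.1 under Beta(0.59s, 0.41s). Normal approximation: (q−m)/√(m(1−m)/s) ≈ z_{0.1} = -1.28, so s ≈ 0.59·0.41·(-1.28)²/(0.53−0.59)² = 110.4.
At s = 110.4: P(θ<0.53) ≈ 0.101. Adjusting to match 0.1 gives s ≈ 111.30.
So α = 0.59·111.30 ≈ 65.66, β = 0.41·111.30 ≈ 45.63.

α ≈ 65.66, β ≈ 45.63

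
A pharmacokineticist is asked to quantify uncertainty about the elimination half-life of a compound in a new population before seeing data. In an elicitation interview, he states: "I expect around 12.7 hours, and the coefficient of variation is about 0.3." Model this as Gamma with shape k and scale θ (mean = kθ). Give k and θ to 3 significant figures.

For Gamma(k, scale θ): mean = kθ, variance = kθ², so CV = 1/√k.
CV = 0.3, hence k = 1/CV² = 11.1.
Then θ = mean/k = 12.7/11.1 = 1.14.

k ≈ 11.1, θ ≈ 1.14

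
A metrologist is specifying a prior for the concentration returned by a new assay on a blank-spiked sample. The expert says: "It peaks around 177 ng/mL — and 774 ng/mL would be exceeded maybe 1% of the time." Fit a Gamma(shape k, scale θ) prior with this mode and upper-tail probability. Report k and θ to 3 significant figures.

Gamma(k,θ) with k>1 has mode (k−1)θ, so θ = 177/(k−1).
Need P(X < 774) = 0.99 with θ tied to k this way. Start at k = 2, θ = 177: P(X<774) ≈ 0.932.
Too low — raise k to concentrate. Iterating converges to k ≈ 2.87.
Then θ = 177/(2.87−1) ≈ 94.5.

k ≈ 2.87, θ ≈ 94.5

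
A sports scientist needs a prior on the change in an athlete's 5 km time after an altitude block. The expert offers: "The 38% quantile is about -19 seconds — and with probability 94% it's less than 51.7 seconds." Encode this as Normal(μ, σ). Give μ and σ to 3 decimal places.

For Normal(μ,σ), the p-quantile is μ + z_p·σ. Here z_{0.38} = -0.3055, z_{0.94} = 1.555.
So -19 = μ − 0.3055σ and 51.7 = μ + 1.555σ.
Subtracting: σ = (51.7 − -19)/(1.555 − (-0.3055)) = 38.006.
Then μ = -19 − (-0.3055)·38.006 = -7.390.

μ = -7.390, σ = 38.006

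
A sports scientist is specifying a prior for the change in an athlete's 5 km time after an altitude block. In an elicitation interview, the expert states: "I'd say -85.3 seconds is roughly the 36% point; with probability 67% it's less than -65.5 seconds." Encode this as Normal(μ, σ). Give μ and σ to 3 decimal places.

μ = -76.410, σ = 24.800

For Normal(μ,σ), the p-quantile is μ + z_p·σ. Here z_{0.36} = -0.3585, z_{0.67} = 0.4399.
So -85.3 = μ − 0.3585σ and -65.5 = μ + 0.4399σ.
Subtracting: σ = (-65.5 − -85.3)/(0.4399 − (-0.3585)) = 24.800.
Then μ = -85.3 − (-0.3585)·24.800 = -76.410.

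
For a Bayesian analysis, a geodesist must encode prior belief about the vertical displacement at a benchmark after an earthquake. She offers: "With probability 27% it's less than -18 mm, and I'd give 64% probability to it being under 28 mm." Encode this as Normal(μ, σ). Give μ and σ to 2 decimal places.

The p-quantile of Normal(μ,σ) is μ + z_p·σ, with z_{0.27} = -0.6128 and z_{0.64} = 0.3585.
Eliminate σ: μ = (z₂·x₁ − z₁·x₂)/(z₂ − z₁) = (0.3585·-18 − (-0.6128)·28)/0.9713 = 11.02.
Then σ = (x₂ − x₁)/(z₂ − z₁) = (28 − -18)/0.9713 = 47.36.

μ = 11.02, σ = 47.36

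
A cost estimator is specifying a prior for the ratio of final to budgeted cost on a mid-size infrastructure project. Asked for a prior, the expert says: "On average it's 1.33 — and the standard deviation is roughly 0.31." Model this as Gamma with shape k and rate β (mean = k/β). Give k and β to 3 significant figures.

k ≈ 18.4, β ≈ 13.8

For Gamma(k, rate β): mean = k/β, variance = k/β², so CV = 1/√k.
CV = SD/mean = 0.31/1.33 = 0.2331, hence k = 1/CV² = 18.4.
Then β = k/mean = 18.4/1.33 = 13.8.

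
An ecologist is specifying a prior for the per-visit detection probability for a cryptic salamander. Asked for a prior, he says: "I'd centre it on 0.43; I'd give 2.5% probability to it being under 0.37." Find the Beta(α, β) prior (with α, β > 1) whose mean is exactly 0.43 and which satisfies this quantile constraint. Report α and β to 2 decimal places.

With mean 0.43 fixed, write α = 0.43s, β = 0.57s where s = α+β.
Need P(θ < 0.37) = 0.025 under Beta(0.43s, 0.57s). Normal approximation: (q−m)/√(m(1−m)/s) ≈ z_{0.025} = -1.96, so s ≈ 0.43·0.57·(-1.96)²/(0.37−0.43)² = 261.5.
At s = 261.5: P(θ<0.37) ≈ 0.024. Adjusting to match 0.025 gives s ≈ 255.63.
So α = 0.43·255.63 ≈ 109.92, β = 0.57·255.63 ≈ 145.71.

α ≈ 109.92, β ≈ 145.71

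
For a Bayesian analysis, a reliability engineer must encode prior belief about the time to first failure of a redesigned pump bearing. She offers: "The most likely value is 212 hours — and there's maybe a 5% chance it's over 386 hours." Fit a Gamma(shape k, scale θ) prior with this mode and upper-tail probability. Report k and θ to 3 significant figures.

Gamma(k,θ) with k>1 has mode (k−1)θ, so θ = 212/(k−1).
Need P(X < 386) = 0.95 with θ tied to k this way. Start at k = 2, θ = 212: P(X<386) ≈ 0.543.
Too low — raise k to concentrate. Iterating converges to k ≈ 8.76.
Then θ = 212/(8.76−1) ≈ 27.3.

k ≈ 8.76, θ ≈ 27.3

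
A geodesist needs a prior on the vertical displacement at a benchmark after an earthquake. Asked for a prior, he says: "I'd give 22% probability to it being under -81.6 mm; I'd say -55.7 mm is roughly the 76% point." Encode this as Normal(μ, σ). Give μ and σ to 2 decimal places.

For Normal(μ,σ), the p-quantile is μ + z_p·σ. Here z_{0.22} = -0.7722, z_{0.76} = 0.7063.
So -81.6 = μ − 0.7722σ and -55.7 = μ + 0.7063σ.
Subtracting: σ = (-55.7 − -81.6)/(0.7063 − (-0.7722)) = 17.52.
Then μ = -81.6 − (-0.7722)·17.52 = -68.07.

μ = -68.07, σ = 17.52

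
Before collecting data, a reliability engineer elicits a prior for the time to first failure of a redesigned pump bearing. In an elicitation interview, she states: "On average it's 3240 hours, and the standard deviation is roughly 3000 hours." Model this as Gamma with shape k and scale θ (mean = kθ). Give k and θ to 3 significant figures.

For Gamma(k, scale θ): mean = kθ, variance = kθ², so CV = 1/√k.
CV = SD/mean = 3000/3240 = 0.9259, hence k = 1/CV² = 1.17.
Then θ = mean/k = 3240/1.17 = 2780.

k ≈ 1.17, θ ≈ 2780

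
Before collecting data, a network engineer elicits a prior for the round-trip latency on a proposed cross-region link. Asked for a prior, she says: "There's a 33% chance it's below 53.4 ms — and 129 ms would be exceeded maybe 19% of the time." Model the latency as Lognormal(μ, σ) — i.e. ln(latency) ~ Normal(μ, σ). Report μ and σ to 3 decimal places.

If T ~ Lognormal(μ,σ) then ln T ~ Normal(μ,σ), so the p-quantile of ln T is μ + z_p·σ.
ln(53.4) = 3.978 and ln(129) = 4.86; z_{0.33} = -0.4399, z_{0.81} = 0.8779.
σ = (4.86 − 3.978)/(0.8779 − (-0.4399)) = 0.669.
μ = 3.978 − (-0.4399)·0.669 = 4.272.

μ ≈ 4.272, σ ≈ 0.669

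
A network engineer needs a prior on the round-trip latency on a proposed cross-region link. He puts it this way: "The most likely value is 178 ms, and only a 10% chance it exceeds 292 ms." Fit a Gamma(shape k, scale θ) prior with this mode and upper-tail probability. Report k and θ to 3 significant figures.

Gamma(k,θ) with k>1 has mode (k−1)θ, so θ = 178/(k−1).
Need P(X < 292) = 0.9 with θ tied to k this way. Start at k = 2, θ = 178: P(X<292) ≈ 0.488.
Too low — raise k to concentrate. Iterating converges to k ≈ 8.69.
Then θ = 178/(8.69−1) ≈ 23.1.

k ≈ 8.69, θ ≈ 23.1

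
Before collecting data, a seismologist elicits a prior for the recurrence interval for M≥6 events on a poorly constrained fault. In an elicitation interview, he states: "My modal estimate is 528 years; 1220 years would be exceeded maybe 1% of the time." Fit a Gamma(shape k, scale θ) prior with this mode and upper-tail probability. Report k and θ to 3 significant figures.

Gamma(k,θ) with k>1 has mode (k−1)θ, so θ = 528/(k−1).
Need P(X < 1220) = 0.99 with θ tied to k this way. Start at k = 2, θ = 528: P(X<1220) ≈ 0.672.
Too low — raise k to concentrate. Iterating converges to k ≈ 7.8.
Then θ = 528/(7.8−1) ≈ 77.6.

k ≈ 7.8, θ ≈ 77.6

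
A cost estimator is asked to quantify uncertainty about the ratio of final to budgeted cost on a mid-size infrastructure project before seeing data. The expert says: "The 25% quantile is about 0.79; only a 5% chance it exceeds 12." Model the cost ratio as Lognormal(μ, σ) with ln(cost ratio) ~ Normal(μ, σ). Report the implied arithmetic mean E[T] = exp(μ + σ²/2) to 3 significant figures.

E[T] ≈ 3.47

If T ~ Lognormal(μ,σ) then ln T ~ Normal(μ,σ), so the p-quantile of ln T is μ + z_p·σ.
ln(0.79) = -0.2357 and ln(12) = 2.485; z_{0.25} = -0.6745, z_{0.95} = 1.645.
σ = (2.485 − -0.2357)/(1.645 − (-0.6745)) = 1.173.
μ = -0.2357 − (-0.6745)·1.173 = 0.555.
E[T] = exp(μ + σ²/2) = exp(0.555 + 0.6880) = 3.47.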